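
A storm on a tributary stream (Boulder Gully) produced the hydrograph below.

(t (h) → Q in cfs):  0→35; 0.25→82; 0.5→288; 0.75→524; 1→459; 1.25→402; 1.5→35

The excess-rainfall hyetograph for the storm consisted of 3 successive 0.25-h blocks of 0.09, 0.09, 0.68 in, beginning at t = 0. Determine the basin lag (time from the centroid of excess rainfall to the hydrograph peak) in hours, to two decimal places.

t_L ≈ 0.20 h

Centroid of excess rainfall: t_c = Σ P_i·t̄_i / ΣP_i = 0.5465 h (block centres at 0.125, 0.375, 0.625 h).
Hydrograph peak occurs at t = 0.75 h, so basin lag t_L = 0.75 − 0.5465 = 0.20 h.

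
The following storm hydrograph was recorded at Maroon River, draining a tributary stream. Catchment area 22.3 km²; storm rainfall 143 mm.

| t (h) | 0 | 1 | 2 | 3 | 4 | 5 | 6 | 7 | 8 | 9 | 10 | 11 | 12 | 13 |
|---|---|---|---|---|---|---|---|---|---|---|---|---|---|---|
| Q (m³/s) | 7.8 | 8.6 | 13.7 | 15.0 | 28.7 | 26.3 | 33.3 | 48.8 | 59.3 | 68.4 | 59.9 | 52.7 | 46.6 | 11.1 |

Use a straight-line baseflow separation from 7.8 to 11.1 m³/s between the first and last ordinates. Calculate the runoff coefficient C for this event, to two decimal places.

C ≈ 0.39

ΣQ_DR = 347.9 m³/s; V = ΣQ_DR·Δt = 1.252 × 10^6 m³.
Runoff depth d = V / A = 56.16 mm.
C = d / P = 56.16 / 143 = 0.39.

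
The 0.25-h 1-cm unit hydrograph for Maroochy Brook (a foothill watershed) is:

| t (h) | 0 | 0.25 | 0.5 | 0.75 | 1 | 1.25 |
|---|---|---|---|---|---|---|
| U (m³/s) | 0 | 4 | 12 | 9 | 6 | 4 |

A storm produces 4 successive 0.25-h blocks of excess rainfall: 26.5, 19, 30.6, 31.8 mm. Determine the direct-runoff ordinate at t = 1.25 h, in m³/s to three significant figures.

Q ≈ 87.7 m³/s

By discrete convolution, Q_j = Σ (P_i / 10 mm) · U_{j−i}.
At t = 1.25 h (j=5): Q = (26.5/10)·4 + (19/10)·6 + (30.6/10)·9 + (31.8/10)·12 = 87.7 m³/s.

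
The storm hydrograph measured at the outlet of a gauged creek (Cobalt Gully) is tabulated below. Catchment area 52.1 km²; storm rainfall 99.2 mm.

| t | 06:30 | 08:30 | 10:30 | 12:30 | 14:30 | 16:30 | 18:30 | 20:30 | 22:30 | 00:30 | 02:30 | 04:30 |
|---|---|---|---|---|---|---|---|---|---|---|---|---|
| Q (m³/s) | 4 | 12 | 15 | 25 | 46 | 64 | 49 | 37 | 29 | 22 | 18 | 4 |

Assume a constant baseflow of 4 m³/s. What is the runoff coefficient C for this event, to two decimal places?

C ≈ 0.39

ΣQ_DR = 277.0 m³/s; V = ΣQ_DR·Δt = 1.994 × 10^6 m³.
Runoff depth d = V / A = 38.28 mm.
C = d / P = 38.28 / 99.2 = 0.39.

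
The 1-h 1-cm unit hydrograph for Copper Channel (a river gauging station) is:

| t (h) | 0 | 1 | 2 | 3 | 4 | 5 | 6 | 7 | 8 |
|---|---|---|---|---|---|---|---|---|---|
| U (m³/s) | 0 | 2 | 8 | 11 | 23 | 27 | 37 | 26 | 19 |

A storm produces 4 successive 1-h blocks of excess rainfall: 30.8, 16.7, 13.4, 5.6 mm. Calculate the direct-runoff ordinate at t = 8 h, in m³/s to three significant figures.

Q ≈ 167 m³/s

By discrete convolution, Q_j = Σ (P_i / 10 mm) · U_{j−i}.
At t = 8 h (j=8): Q = (30.8/10)·19 + (16.7/10)·26 + (13.4/10)·37 + (5.6/10)·27 = 167 m³/s.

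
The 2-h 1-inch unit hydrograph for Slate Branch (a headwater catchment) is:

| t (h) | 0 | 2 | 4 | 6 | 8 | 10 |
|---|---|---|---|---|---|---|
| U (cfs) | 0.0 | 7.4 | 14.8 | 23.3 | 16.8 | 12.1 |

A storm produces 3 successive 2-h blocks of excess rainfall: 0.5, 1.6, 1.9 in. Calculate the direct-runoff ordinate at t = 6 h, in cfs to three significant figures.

By discrete convolution, Q_j = Σ (P_i / 1 in) · U_{j−i}.
At t = 6 h (j=3): Q = (0.5/1)·23.3 + (1.6/1)·14.8 + (1.9/1)·7.4 = 49.4 cfs.

Q ≈ 49.4 cfs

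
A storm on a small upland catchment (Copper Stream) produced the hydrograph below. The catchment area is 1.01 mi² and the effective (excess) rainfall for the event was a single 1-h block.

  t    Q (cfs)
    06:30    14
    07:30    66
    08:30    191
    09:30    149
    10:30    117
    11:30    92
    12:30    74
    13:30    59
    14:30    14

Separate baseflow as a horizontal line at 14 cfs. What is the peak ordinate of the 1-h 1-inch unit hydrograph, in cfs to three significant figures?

U_p ≈ 177 cfs

Direct runoff: 0.0, 52.0, 177.0, 135.0, 103.0, 78.0, 60.0, 45.0, 0.0 cfs; ΣQ_DR = 650.0 cfs, peak = 177.0 cfs.
Runoff depth d = ΣQ_DR·Δt / A = 650.0 × 3600 / (1.01 mi²) = 0.9973 in.
The 1-inch UH is the DRH scaled by (1 in)/d, so U_p = 177.0 × 1/0.9973 = 177 cfs.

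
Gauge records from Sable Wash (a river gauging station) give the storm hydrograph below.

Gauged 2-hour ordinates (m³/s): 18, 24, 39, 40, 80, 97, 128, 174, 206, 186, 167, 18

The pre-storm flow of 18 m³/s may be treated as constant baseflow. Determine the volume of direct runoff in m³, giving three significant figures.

Direct-runoff ordinates (Q − Q_b): 0.0, 6.0, 21.0, 22.0, 62.0, 79.0, 110.0, 156.0, 188.0, 168.0, 149.0, 0.0 m³/s.
ΣQ_DR = 961.0 m³/s.
With Δt = 2 h = 7200 s, V = ΣQ_DR · Δt = 961.0 × 7200 = 6.92 × 10^6 m³.

V ≈ 6.92 × 10^6 m³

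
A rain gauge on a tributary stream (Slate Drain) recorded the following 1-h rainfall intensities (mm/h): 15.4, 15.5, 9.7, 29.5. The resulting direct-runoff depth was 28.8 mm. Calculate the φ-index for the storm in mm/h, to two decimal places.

φ ≈ 10.53 mm/h

Only the 3 blocks with intensity above φ contribute runoff: 15.4, 15.5, 29.5 mm/h.
Σ(I−φ)·Δt = d  ⇒  (15.4+15.5+29.5 − 3φ)·1 = 28.8
φ = (60.40 − 28.8/1) / 3 = 10.53 mm/h.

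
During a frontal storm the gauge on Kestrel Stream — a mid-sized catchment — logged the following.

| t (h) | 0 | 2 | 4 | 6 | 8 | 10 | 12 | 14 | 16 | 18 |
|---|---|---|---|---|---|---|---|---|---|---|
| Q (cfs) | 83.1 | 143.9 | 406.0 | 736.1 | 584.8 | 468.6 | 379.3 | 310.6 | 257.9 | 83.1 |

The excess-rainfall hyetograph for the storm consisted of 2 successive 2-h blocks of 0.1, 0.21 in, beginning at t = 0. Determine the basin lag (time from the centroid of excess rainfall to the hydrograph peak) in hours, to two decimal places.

t_L ≈ 3.65 h

Centroid of excess rainfall: t_c = Σ P_i·t̄_i / ΣP_i = 2.3548 h (block centres at 1, 3 h).
Hydrograph peak occurs at t = 6 h, so basin lag t_L = 6 − 2.3548 = 3.65 h.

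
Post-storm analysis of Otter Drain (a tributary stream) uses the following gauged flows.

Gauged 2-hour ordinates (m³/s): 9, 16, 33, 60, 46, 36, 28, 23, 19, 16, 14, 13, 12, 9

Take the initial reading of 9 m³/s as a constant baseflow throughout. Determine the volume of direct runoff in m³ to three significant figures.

V ≈ 1.50 × 10^6 m³

Direct-runoff ordinates (Q − Q_b): 0.0, 7.0, 24.0, 51.0, 37.0, 27.0, 19.0, 14.0, 10.0, 7.0, 5.0, 4.0, 3.0, 0.0 m³/s.
ΣQ_DR = 208.0 m³/s.
With Δt = 2 h = 7200 s, V = ΣQ_DR · Δt = 208.0 × 7200 = 1.50 × 10^6 m³.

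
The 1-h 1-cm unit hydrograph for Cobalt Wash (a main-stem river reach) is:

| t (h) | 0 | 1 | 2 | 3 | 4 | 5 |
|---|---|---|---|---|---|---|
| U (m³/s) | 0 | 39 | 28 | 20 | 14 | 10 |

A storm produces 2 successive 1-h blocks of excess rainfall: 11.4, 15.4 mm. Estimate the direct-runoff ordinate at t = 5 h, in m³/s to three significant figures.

By discrete convolution, Q_j = Σ (P_i / 10 mm) · U_{j−i}.
At t = 5 h (j=5): Q = (11.4/10)·10 + (15.4/10)·14 = 33.0 m³/s.

Q ≈ 33.0 m³/s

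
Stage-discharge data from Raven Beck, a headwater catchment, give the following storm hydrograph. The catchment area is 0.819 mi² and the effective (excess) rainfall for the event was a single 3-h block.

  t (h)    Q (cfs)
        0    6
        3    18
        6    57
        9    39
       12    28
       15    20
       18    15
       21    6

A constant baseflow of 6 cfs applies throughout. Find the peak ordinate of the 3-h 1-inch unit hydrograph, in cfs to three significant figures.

U_p ≈ 63.7 cfs

Direct runoff: 0.0, 12.0, 51.0, 33.0, 22.0, 14.0, 9.0, 0.0 cfs; ΣQ_DR = 141.0 cfs, peak = 51.0 cfs.
Runoff depth d = ΣQ_DR·Δt / A = 141.0 × 10800 / (0.819 mi²) = 0.8003 in.
The 1-inch UH is the DRH scaled by (1 in)/d, so U_p = 51.0 × 1/0.8003 = 63.7 cfs.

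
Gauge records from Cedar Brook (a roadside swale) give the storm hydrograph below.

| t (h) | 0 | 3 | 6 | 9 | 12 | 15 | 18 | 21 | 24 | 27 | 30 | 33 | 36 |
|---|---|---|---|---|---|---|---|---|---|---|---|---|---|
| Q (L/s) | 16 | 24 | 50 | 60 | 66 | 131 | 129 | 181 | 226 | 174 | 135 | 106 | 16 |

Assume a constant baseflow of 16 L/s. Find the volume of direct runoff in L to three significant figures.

Direct-runoff ordinates (Q − Q_b): 0.0, 8.0, 34.0, 44.0, 50.0, 115.0, 113.0, 165.0, 210.0, 158.0, 119.0, 90.0, 0.0 L/s.
ΣQ_DR = 1106 L/s.
With Δt = 3 h = 10800 s, V = ΣQ_DR · Δt = 1106 × 10800 = 1.19 × 10^7 L.

V ≈ 1.19 × 10^7 L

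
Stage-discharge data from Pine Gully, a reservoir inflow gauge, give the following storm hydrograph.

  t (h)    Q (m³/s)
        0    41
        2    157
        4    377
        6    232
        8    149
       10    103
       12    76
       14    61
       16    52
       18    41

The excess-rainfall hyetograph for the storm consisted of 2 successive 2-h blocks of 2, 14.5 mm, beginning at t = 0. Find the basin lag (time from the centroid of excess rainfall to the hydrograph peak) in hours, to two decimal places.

t_L ≈ 1.24 h

Centroid of excess rainfall: t_c = Σ P_i·t̄_i / ΣP_i = 2.7576 h (block centres at 1, 3 h).
Hydrograph peak occurs at t = 4 h, so basin lag t_L = 4 − 2.7576 = 1.24 h.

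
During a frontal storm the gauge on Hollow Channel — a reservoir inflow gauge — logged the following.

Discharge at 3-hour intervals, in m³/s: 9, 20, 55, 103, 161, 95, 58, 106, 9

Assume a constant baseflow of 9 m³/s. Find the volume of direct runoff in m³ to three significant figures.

V ≈ 5.78 × 10^6 m³

Direct-runoff ordinates (Q − Q_b): 0.0, 11.0, 46.0, 94.0, 152.0, 86.0, 49.0, 97.0, 0.0 m³/s.
ΣQ_DR = 535.0 m³/s.
With Δt = 3 h = 10800 s, V = ΣQ_DR · Δt = 535.0 × 10800 = 5.78 × 10^6 m³.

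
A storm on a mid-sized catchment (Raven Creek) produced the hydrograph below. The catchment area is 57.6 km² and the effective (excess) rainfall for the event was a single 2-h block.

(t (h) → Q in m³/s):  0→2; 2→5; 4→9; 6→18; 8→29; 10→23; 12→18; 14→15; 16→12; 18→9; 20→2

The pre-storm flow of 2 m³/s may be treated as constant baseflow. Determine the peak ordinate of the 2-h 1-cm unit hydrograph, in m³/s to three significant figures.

U_p ≈ 18.0 m³/s

Direct runoff: 0.0, 3.0, 7.0, 16.0, 27.0, 21.0, 16.0, 13.0, 10.0, 7.0, 0.0 m³/s; ΣQ_DR = 120.0 m³/s, peak = 27.0 m³/s.
Runoff depth d = ΣQ_DR·Δt / A = 120.0 × 7200 / (57.6 km²) = 15.00 mm.
The 1-cm UH is the DRH scaled by (10 mm)/d, so U_p = 27.0 × 10/15.00 = 18.0 m³/s.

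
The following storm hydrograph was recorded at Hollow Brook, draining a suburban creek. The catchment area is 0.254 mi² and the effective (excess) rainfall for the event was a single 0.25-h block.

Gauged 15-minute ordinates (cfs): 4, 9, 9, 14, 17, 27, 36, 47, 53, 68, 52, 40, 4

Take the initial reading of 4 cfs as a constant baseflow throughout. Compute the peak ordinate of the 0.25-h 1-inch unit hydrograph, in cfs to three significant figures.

U_p ≈ 128 cfs

Direct runoff: 0.0, 5.0, 5.0, 10.0, 13.0, 23.0, 32.0, 43.0, 49.0, 64.0, 48.0, 36.0, 0.0 cfs; ΣQ_DR = 328.0 cfs, peak = 64.0 cfs.
Runoff depth d = ΣQ_DR·Δt / A = 328.0 × 900 / (0.254 mi²) = 0.5003 in.
The 1-inch UH is the DRH scaled by (1 in)/d, so U_p = 64.0 × 1/0.5003 = 128 cfs.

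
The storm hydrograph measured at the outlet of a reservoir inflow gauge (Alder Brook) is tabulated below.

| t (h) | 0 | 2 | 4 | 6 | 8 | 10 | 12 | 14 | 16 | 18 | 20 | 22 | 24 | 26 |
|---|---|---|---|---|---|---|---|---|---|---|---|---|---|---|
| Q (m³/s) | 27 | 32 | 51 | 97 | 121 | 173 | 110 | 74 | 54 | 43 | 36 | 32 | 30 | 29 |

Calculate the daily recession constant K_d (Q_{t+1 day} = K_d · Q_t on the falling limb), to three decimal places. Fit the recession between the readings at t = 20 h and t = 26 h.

Between t = 20 h and t = 26 h the flow falls from 36 to 29 m³/s over 3×2 h = 6 h.
Per-interval ratio K = (29/36)^(1/3) = 0.9305; K_d = K^(24/2) = 0.421.

K_d ≈ 0.421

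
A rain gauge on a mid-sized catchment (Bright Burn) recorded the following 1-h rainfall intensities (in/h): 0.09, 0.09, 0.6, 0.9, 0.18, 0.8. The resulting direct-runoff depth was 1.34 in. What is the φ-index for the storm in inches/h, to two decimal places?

φ ≈ 0.32 in/h

Only the 3 blocks with intensity above φ contribute runoff: 0.6, 0.9, 0.8 in/h.
Σ(I−φ)·Δt = d  ⇒  (0.6+0.9+0.8 − 3φ)·1 = 1.34
φ = (2.300 − 1.34/1) / 3 = 0.32 in/h.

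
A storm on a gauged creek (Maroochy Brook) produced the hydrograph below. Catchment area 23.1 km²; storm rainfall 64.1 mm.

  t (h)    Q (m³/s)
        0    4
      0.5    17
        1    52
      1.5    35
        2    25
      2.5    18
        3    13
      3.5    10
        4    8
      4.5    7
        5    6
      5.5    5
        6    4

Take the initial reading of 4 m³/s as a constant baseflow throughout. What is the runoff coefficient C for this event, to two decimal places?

C ≈ 0.18

ΣQ_DR = 152.0 m³/s; V = ΣQ_DR·Δt = 2.736 × 10^5 m³.
Runoff depth d = V / A = 11.84 mm.
C = d / P = 11.84 / 64.1 = 0.18.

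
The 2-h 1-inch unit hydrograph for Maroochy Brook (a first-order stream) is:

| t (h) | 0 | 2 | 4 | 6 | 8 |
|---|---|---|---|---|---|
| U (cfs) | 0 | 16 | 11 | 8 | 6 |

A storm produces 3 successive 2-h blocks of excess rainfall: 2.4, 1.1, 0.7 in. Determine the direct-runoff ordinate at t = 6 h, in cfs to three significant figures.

By discrete convolution, Q_j = Σ (P_i / 1 in) · U_{j−i}.
At t = 6 h (j=3): Q = (2.4/1)·8 + (1.1/1)·11 + (0.7/1)·16 = 42.5 cfs.

Q ≈ 42.5 cfs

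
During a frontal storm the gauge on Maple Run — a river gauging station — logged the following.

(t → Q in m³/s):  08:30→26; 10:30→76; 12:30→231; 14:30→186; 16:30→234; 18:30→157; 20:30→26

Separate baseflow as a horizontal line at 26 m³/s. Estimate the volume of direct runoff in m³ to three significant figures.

V ≈ 5.43 × 10^6 m³

Direct-runoff ordinates (Q − Q_b): 0.0, 50.0, 205.0, 160.0, 208.0, 131.0, 0.0 m³/s.
ΣQ_DR = 754.0 m³/s.
With Δt = 2 h = 7200 s, V = ΣQ_DR · Δt = 754.0 × 7200 = 5.43 × 10^6 m³.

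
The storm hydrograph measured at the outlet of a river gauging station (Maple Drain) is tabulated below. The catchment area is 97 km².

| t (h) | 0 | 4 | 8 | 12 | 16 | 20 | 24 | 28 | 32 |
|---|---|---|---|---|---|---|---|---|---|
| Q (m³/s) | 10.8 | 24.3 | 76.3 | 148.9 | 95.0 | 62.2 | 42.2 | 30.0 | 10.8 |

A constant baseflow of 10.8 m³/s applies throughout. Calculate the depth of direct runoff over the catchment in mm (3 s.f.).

Direct runoff: 0.0, 13.5, 65.5, 138.1, 84.2, 51.4, 31.4, 19.2, 0.0 m³/s; ΣQ_DR = 403.3 m³/s.
V = ΣQ_DR · Δt = 403.3 × 14400 s = 5.808 × 10^6 m³.
Over A = 97 km², depth = V / A = 59.9 mm.

d ≈ 59.9 mm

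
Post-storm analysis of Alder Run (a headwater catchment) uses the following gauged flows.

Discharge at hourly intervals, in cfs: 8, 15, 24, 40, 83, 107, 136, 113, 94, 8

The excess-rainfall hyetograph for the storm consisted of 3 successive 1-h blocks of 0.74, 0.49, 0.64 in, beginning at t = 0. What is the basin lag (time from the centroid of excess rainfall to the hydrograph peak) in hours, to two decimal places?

Centroid of excess rainfall: t_c = Σ P_i·t̄_i / ΣP_i = 1.4465 h (block centres at 0.5, 1.5, 2.5 h).
Hydrograph peak occurs at t = 6 h, so basin lag t_L = 6 − 1.4465 = 4.55 h.

t_L ≈ 4.55 h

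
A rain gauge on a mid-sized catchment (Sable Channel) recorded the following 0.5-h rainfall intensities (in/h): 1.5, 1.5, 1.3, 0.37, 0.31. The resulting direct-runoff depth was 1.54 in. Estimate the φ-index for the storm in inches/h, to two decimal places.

Only the 3 blocks with intensity above φ contribute runoff: 1.5, 1.5, 1.3 in/h.
Σ(I−φ)·Δt = d  ⇒  (1.5+1.5+1.3 − 3φ)·0.5 = 1.54
φ = (4.300 − 1.54/0.5) / 3 = 0.41 in/h.

φ ≈ 0.41 in/h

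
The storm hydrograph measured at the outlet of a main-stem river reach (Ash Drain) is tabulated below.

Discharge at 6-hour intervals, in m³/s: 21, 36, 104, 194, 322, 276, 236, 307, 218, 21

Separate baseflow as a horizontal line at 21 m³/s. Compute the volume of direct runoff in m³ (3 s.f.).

Direct-runoff ordinates (Q − Q_b): 0.0, 15.0, 83.0, 173.0, 301.0, 255.0, 215.0, 286.0, 197.0, 0.0 m³/s.
ΣQ_DR = 1525 m³/s.
With Δt = 6 h = 21600 s, V = ΣQ_DR · Δt = 1525 × 21600 = 3.29 × 10^7 m³.

V ≈ 3.29 × 10^7 m³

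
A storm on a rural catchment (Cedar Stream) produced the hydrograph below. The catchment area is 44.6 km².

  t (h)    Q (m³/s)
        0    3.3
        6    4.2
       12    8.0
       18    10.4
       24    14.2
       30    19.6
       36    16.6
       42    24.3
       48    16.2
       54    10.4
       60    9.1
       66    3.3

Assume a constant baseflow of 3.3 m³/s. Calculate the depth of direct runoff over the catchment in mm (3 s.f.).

d ≈ 48.4 mm

Direct runoff: 0.0, 0.9, 4.7, 7.1, 10.9, 16.3, 13.3, 21.0, 12.9, 7.1, 5.8, 0.0 m³/s; ΣQ_DR = 100.0 m³/s.
V = ΣQ_DR · Δt = 100.0 × 21600 s = 2.160 × 10^6 m³.
Over A = 44.6 km², depth = V / A = 48.4 mm.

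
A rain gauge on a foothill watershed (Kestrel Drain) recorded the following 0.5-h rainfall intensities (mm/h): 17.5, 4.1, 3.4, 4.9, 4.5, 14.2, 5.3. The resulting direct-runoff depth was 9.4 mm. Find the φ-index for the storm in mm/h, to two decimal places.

φ ≈ 6.45 mm/h

Only the 2 blocks with intensity above φ contribute runoff: 17.5, 14.2 mm/h.
Σ(I−φ)·Δt = d  ⇒  (17.5+14.2 − 2φ)·0.5 = 9.4
φ = (31.70 − 9.4/0.5) / 2 = 6.45 mm/h.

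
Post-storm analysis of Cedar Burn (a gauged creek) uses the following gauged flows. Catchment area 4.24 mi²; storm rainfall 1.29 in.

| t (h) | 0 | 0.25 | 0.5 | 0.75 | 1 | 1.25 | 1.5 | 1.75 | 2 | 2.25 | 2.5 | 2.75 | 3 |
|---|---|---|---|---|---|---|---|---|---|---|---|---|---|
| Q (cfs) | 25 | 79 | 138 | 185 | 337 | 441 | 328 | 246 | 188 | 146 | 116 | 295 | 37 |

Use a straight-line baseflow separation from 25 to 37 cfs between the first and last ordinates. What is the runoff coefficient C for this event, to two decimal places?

ΣQ_DR = 2158 cfs; V = ΣQ_DR·Δt = 1.942 × 10^6 ft³.
Runoff depth d = V / A = 0.1972 in.
C = d / P = 0.1972 / 1.29 = 0.15.

C ≈ 0.15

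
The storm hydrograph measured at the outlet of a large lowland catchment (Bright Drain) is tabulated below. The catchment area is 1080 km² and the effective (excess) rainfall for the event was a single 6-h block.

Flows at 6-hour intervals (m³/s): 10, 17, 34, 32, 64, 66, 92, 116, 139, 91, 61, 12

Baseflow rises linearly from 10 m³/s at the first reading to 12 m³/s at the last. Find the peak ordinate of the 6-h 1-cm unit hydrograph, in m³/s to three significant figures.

Direct runoff: 0.00, 6.82, 23.64, 21.45, 53.27, 55.09, 80.91, 104.73, 127.55, 79.36, 49.18, 0.00 m³/s; ΣQ_DR = 602.0 m³/s, peak = 127.55 m³/s.
Runoff depth d = ΣQ_DR·Δt / A = 602.0 × 21600 / (1080 km²) = 12.04 mm.
The 1-cm UH is the DRH scaled by (10 mm)/d, so U_p = 127.55 × 10/12.04 = 106 m³/s.

U_p ≈ 106 m³/s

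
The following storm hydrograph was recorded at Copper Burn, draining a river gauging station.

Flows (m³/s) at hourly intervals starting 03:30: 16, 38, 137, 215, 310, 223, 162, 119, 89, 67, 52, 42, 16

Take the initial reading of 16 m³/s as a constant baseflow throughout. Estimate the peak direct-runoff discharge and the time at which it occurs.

Q_p = 294.0 m³/s at t = 07:30

Subtracting baseflow gives direct-runoff ordinates: 0.0, 22.0, 121.0, 199.0, 294.0, 207.0, 146.0, 103.0, 73.0, 51.0, 36.0, 26.0, 0.0 m³/s.
The maximum is 294.0 m³/s, occurring at the reading for t = 07:30.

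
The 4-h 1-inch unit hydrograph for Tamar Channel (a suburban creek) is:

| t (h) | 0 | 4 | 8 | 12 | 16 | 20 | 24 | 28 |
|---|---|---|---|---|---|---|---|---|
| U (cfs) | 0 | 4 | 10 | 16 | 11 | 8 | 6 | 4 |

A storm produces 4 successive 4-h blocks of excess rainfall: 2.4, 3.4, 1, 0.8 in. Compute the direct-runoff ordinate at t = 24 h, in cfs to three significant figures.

By discrete convolution, Q_j = Σ (P_i / 1 in) · U_{j−i}.
At t = 24 h (j=6): Q = (2.4/1)·6 + (3.4/1)·8 + (1/1)·11 + (0.8/1)·16 = 65.4 cfs.

Q ≈ 65.4 cfs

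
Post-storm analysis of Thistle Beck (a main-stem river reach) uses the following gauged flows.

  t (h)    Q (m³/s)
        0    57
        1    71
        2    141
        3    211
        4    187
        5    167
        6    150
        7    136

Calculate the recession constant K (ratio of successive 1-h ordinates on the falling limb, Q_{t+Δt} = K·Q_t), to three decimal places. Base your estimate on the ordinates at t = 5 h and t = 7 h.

K ≈ 0.902

Using the recession-limb readings at t = 5 h and t = 7 h: Q falls from 167 to 136 m³/s over 2 intervals.
K = (Q₂/Q₁)^(1/2) = (136/167)^(1/2) = 0.902.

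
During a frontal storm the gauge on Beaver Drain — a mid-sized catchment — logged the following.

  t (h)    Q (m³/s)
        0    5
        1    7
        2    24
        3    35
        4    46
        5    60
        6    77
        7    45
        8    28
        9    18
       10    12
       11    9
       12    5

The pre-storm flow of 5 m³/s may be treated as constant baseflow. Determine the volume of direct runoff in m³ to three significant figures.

Direct-runoff ordinates (Q − Q_b): 0.0, 2.0, 19.0, 30.0, 41.0, 55.0, 72.0, 40.0, 23.0, 13.0, 7.0, 4.0, 0.0 m³/s.
ΣQ_DR = 306.0 m³/s.
With Δt = 1 h = 3600 s, V = ΣQ_DR · Δt = 306.0 × 3600 = 1.10 × 10^6 m³.

V ≈ 1.10 × 10^6 m³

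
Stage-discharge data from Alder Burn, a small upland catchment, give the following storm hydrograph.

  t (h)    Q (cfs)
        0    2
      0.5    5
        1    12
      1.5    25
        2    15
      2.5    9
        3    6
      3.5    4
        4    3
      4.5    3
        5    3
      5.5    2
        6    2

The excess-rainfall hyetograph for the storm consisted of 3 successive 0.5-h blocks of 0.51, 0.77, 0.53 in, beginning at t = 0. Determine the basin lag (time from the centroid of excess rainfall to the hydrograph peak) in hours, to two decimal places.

t_L ≈ 0.74 h

Centroid of excess rainfall: t_c = Σ P_i·t̄_i / ΣP_i = 0.7555 h (block centres at 0.25, 0.75, 1.25 h).
Hydrograph peak occurs at t = 1.5 h, so basin lag t_L = 1.5 − 0.7555 = 0.74 h.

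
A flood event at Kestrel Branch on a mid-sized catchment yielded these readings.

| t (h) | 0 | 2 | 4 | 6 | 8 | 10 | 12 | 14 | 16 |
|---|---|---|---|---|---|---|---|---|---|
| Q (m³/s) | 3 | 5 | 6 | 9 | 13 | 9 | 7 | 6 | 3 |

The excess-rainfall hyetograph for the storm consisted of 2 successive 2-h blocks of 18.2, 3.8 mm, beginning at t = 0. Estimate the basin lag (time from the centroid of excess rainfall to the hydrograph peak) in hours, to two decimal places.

t_L ≈ 6.65 h

Centroid of excess rainfall: t_c = Σ P_i·t̄_i / ΣP_i = 1.3455 h (block centres at 1, 3 h).
Hydrograph peak occurs at t = 8 h, so basin lag t_L = 8 − 1.3455 = 6.65 h.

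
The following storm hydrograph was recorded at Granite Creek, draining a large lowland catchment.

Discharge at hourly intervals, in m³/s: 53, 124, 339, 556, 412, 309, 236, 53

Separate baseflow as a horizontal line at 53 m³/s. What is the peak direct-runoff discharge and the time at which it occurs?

Q_p = 503.0 m³/s at t = 3 h

Subtracting baseflow gives direct-runoff ordinates: 0.0, 71.0, 286.0, 503.0, 359.0, 256.0, 183.0, 0.0 m³/s.
The maximum is 503.0 m³/s, occurring at the reading for t = 3 h.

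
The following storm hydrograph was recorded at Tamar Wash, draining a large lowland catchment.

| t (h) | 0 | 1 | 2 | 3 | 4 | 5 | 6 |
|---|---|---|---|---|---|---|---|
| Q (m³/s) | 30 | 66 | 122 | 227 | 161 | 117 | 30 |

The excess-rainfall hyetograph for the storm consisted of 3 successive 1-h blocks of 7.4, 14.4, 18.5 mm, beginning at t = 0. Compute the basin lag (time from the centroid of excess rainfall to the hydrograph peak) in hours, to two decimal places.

Centroid of excess rainfall: t_c = Σ P_i·t̄_i / ΣP_i = 1.7754 h (block centres at 0.5, 1.5, 2.5 h).
Hydrograph peak occurs at t = 3 h, so basin lag t_L = 3 − 1.7754 = 1.22 h.

t_L ≈ 1.22 h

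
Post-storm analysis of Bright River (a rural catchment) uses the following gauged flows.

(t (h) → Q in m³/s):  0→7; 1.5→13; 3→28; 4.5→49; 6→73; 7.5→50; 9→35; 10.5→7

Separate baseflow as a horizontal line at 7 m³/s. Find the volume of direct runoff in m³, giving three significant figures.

V ≈ 1.11 × 10^6 m³

Direct-runoff ordinates (Q − Q_b): 0.0, 6.0, 21.0, 42.0, 66.0, 43.0, 28.0, 0.0 m³/s.
ΣQ_DR = 206.0 m³/s.
With Δt = 1.5 h = 5400 s, V = ΣQ_DR · Δt = 206.0 × 5400 = 1.11 × 10^6 m³.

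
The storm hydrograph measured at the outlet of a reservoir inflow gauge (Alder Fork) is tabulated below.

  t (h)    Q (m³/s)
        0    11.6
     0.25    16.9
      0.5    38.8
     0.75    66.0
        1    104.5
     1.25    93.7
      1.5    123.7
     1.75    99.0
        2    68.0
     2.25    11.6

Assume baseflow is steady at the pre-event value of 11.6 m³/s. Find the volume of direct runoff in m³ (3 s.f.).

V ≈ 4.66 × 10^5 m³

Direct-runoff ordinates (Q − Q_b): 0.0, 5.3, 27.2, 54.4, 92.9, 82.1, 112.1, 87.4, 56.4, 0.0 m³/s.
ΣQ_DR = 517.8 m³/s.
With Δt = 0.25 h = 900 s, V = ΣQ_DR · Δt = 517.8 × 900 = 4.66 × 10^5 m³.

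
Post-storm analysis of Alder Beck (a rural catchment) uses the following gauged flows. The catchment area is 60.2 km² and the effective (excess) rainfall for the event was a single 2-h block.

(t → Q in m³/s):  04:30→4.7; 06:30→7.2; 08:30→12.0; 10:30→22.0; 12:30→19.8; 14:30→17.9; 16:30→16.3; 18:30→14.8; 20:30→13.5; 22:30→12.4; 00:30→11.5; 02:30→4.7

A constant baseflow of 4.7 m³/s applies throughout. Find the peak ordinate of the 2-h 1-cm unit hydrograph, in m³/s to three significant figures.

Direct runoff: 0.0, 2.5, 7.3, 17.3, 15.1, 13.2, 11.6, 10.1, 8.8, 7.7, 6.8, 0.0 m³/s; ΣQ_DR = 100.4 m³/s, peak = 17.3 m³/s.
Runoff depth d = ΣQ_DR·Δt / A = 100.4 × 7200 / (60.2 km²) = 12.01 mm.
The 1-cm UH is the DRH scaled by (10 mm)/d, so U_p = 17.3 × 10/12.01 = 14.4 m³/s.

U_p ≈ 14.4 m³/s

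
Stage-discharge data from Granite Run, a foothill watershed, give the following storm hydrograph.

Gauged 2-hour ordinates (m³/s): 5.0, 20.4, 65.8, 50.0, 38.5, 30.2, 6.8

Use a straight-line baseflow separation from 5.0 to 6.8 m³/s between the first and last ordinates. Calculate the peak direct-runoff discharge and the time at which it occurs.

Q_p = 60.20 m³/s at t = 4 h

Subtracting baseflow gives direct-runoff ordinates: 0.00, 15.10, 60.20, 44.10, 32.30, 23.70, 0.00 m³/s.
The maximum is 60.20 m³/s, occurring at the reading for t = 4 h.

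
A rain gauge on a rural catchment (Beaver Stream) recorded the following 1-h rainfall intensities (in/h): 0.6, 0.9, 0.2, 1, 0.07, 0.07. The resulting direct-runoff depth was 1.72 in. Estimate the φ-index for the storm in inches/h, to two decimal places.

Only the 3 blocks with intensity above φ contribute runoff: 0.6, 0.9, 1 in/h.
Σ(I−φ)·Δt = d  ⇒  (0.6+0.9+1 − 3φ)·1 = 1.72
φ = (2.500 − 1.72/1) / 3 = 0.26 in/h.

φ ≈ 0.26 in/h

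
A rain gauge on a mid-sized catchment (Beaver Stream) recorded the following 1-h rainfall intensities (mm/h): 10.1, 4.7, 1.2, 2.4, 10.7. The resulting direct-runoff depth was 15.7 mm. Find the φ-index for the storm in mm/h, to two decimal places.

φ ≈ 3.27 mm/h

Only the 3 blocks with intensity above φ contribute runoff: 10.1, 4.7, 10.7 mm/h.
Σ(I−φ)·Δt = d  ⇒  (10.1+4.7+10.7 − 3φ)·1 = 15.7
φ = (25.50 − 15.7/1) / 3 = 3.27 mm/h.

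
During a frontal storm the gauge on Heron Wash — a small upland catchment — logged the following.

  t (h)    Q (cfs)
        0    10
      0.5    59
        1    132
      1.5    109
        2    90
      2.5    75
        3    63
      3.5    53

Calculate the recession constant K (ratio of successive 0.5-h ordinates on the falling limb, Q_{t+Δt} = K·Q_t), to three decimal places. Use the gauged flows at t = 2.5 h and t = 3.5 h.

Using the recession-limb readings at t = 2.5 h and t = 3.5 h: Q falls from 75 to 53 cfs over 2 intervals.
K = (Q₂/Q₁)^(1/2) = (53/75)^(1/2) = 0.841.

K ≈ 0.841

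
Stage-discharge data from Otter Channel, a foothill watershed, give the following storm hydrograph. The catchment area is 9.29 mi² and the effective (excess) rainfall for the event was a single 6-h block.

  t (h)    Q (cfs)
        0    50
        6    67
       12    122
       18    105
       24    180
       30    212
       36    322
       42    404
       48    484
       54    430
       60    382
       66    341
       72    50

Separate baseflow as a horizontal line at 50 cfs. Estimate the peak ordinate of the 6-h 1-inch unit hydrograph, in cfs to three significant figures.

U_p ≈ 174 cfs

Direct runoff: 0.0, 17.0, 72.0, 55.0, 130.0, 162.0, 272.0, 354.0, 434.0, 380.0, 332.0, 291.0, 0.0 cfs; ΣQ_DR = 2499 cfs, peak = 434.0 cfs.
Runoff depth d = ΣQ_DR·Δt / A = 2499 × 21600 / (9.29 mi²) = 2.501 in.
The 1-inch UH is the DRH scaled by (1 in)/d, so U_p = 434.0 × 1/2.501 = 174 cfs.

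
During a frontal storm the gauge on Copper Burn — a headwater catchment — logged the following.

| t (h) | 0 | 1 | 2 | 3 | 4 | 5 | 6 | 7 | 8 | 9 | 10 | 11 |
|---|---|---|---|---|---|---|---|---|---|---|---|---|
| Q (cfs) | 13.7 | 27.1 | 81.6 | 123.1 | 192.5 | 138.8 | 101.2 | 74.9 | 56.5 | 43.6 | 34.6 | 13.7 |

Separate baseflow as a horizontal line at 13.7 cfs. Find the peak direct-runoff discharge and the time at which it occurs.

Subtracting baseflow gives direct-runoff ordinates: 0.0, 13.4, 67.9, 109.4, 178.8, 125.1, 87.5, 61.2, 42.8, 29.9, 20.9, 0.0 cfs.
The maximum is 178.8 cfs, occurring at the reading for t = 4 h.

Q_p = 178.8 cfs at t = 4 h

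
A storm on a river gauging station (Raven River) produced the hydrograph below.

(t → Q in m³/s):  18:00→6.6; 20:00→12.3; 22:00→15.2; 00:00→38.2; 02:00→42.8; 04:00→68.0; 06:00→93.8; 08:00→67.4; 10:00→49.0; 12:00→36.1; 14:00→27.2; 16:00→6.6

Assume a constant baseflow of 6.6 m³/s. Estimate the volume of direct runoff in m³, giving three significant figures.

Direct-runoff ordinates (Q − Q_b): 0.0, 5.7, 8.6, 31.6, 36.2, 61.4, 87.2, 60.8, 42.4, 29.5, 20.6, 0.0 m³/s.
ΣQ_DR = 384.0 m³/s.
With Δt = 2 h = 7200 s, V = ΣQ_DR · Δt = 384.0 × 7200 = 2.76 × 10^6 m³.

V ≈ 2.76 × 10^6 m³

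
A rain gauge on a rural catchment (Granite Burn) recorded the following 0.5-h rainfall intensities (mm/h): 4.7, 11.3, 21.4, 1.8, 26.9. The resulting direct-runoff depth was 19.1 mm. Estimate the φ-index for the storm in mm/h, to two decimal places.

φ ≈ 7.13 mm/h

Only the 3 blocks with intensity above φ contribute runoff: 11.3, 21.4, 26.9 mm/h.
Σ(I−φ)·Δt = d  ⇒  (11.3+21.4+26.9 − 3φ)·0.5 = 19.1
φ = (59.60 − 19.1/0.5) / 3 = 7.13 mm/h.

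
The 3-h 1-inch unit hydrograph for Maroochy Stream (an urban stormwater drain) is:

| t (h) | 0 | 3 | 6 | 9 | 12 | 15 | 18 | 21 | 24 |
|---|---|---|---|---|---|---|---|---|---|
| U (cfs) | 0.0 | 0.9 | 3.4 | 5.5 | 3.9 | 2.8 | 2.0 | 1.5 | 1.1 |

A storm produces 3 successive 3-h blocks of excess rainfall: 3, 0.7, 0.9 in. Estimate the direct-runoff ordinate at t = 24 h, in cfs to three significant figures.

By discrete convolution, Q_j = Σ (P_i / 1 in) · U_{j−i}.
At t = 24 h (j=8): Q = (3/1)·1.1 + (0.7/1)·1.5 + (0.9/1)·2.0 = 6.15 cfs.

Q ≈ 6.15 cfs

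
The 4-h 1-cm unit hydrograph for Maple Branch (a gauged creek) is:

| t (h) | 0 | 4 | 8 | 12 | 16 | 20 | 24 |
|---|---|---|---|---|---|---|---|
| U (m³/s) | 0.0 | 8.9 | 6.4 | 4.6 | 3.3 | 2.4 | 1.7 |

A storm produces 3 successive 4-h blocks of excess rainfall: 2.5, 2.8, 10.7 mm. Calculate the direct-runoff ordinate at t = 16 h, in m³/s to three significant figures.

By discrete convolution, Q_j = Σ (P_i / 10 mm) · U_{j−i}.
At t = 16 h (j=4): Q = (2.5/10)·3.3 + (2.8/10)·4.6 + (10.7/10)·6.4 = 8.96 m³/s.

Q ≈ 8.96 m³/s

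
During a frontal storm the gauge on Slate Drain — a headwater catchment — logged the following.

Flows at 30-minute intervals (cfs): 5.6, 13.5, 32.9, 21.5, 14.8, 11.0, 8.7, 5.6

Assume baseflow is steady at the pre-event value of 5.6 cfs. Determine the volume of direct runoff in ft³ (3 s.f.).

V ≈ 1.24 × 10^5 ft³

Direct-runoff ordinates (Q − Q_b): 0.0, 7.9, 27.3, 15.9, 9.2, 5.4, 3.1, 0.0 cfs.
ΣQ_DR = 68.80 cfs.
With Δt = 0.5 h = 1800 s, V = ΣQ_DR · Δt = 68.80 × 1800 = 1.24 × 10^5 ft³.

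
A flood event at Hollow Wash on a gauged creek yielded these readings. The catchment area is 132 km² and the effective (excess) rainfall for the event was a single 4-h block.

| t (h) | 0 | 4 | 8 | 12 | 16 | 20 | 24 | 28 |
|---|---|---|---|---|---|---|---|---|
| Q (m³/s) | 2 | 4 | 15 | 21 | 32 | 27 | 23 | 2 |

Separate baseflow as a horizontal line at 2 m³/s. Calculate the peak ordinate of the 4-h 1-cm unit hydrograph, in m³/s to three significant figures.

U_p ≈ 25.0 m³/s

Direct runoff: 0.0, 2.0, 13.0, 19.0, 30.0, 25.0, 21.0, 0.0 m³/s; ΣQ_DR = 110.0 m³/s, peak = 30.0 m³/s.
Runoff depth d = ΣQ_DR·Δt / A = 110.0 × 14400 / (132 km²) = 12.00 mm.
The 1-cm UH is the DRH scaled by (10 mm)/d, so U_p = 30.0 × 10/12.00 = 25.0 m³/s.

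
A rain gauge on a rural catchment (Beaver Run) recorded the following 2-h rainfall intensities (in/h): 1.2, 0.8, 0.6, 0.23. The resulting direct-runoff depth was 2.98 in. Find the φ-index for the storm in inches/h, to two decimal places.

φ ≈ 0.37 in/h

Only the 3 blocks with intensity above φ contribute runoff: 1.2, 0.8, 0.6 in/h.
Σ(I−φ)·Δt = d  ⇒  (1.2+0.8+0.6 − 3φ)·2 = 2.98
φ = (2.600 − 2.98/2) / 3 = 0.37 in/h.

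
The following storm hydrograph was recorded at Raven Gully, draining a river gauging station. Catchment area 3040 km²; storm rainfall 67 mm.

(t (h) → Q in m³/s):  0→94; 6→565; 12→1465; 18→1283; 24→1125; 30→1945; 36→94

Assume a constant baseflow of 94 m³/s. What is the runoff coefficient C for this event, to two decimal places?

ΣQ_DR = 5913 m³/s; V = ΣQ_DR·Δt = 1.277 × 10^8 m³.
Runoff depth d = V / A = 42.01 mm.
C = d / P = 42.01 / 67 = 0.63.

C ≈ 0.63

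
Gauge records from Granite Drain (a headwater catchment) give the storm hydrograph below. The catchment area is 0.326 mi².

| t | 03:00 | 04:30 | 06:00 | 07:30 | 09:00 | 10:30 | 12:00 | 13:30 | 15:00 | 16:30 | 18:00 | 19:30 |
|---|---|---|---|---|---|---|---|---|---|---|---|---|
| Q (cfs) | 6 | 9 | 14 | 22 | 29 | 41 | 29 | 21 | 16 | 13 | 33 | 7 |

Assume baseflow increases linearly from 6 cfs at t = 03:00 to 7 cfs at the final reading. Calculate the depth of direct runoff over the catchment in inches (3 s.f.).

Direct runoff: 0.00, 2.91, 7.82, 15.73, 22.64, 34.55, 22.45, 14.36, 9.27, 6.18, 26.09, 0.00 cfs; ΣQ_DR = 162.0 cfs.
V = ΣQ_DR · Δt = 162.0 × 5400 s = 8.748 × 10^5 ft³.
Over A = 0.326 mi², depth = V / A = 1.16 in.

d ≈ 1.16 in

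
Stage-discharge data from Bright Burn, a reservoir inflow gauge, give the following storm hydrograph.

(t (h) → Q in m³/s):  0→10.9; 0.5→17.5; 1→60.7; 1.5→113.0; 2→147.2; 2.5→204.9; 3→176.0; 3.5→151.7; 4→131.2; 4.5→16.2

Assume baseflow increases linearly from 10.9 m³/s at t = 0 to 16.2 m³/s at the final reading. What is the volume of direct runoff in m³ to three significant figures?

Direct-runoff ordinates (Q − Q_b): 0.00, 6.01, 48.62, 100.33, 133.94, 191.06, 161.57, 136.68, 115.59, 0.00 m³/s.
ΣQ_DR = 893.8 m³/s.
With Δt = 0.5 h = 1800 s, V = ΣQ_DR · Δt = 893.8 × 1800 = 1.61 × 10^6 m³.

V ≈ 1.61 × 10^6 m³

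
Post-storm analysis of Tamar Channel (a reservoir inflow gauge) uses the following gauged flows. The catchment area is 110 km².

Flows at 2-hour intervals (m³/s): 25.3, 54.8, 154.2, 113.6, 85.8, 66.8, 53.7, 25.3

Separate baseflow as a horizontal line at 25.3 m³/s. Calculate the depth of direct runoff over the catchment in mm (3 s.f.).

d ≈ 24.7 mm

Direct runoff: 0.0, 29.5, 128.9, 88.3, 60.5, 41.5, 28.4, 0.0 m³/s; ΣQ_DR = 377.1 m³/s.
V = ΣQ_DR · Δt = 377.1 × 7200 s = 2.715 × 10^6 m³.
Over A = 110 km², depth = V / A = 24.7 mm.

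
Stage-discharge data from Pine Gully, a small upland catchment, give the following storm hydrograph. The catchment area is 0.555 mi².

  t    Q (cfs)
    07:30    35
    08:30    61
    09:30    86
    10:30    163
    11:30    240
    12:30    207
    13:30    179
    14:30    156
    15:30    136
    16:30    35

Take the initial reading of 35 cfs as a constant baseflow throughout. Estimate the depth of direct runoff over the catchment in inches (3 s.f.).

Direct runoff: 0.0, 26.0, 51.0, 128.0, 205.0, 172.0, 144.0, 121.0, 101.0, 0.0 cfs; ΣQ_DR = 948.0 cfs.
V = ΣQ_DR · Δt = 948.0 × 3600 s = 3.413 × 10^6 ft³.
Over A = 0.555 mi², depth = V / A = 2.65 in.

d ≈ 2.65 in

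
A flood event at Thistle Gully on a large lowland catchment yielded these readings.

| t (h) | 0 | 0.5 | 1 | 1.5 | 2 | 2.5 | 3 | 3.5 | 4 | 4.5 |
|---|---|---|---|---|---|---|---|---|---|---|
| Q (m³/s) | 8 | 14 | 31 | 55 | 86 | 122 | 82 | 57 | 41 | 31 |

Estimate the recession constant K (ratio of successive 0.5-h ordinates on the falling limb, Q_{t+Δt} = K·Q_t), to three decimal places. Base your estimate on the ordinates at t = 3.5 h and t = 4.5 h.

K ≈ 0.737

Using the recession-limb readings at t = 3.5 h and t = 4.5 h: Q falls from 57 to 31 m³/s over 2 intervals.
K = (Q₂/Q₁)^(1/2) = (31/57)^(1/2) = 0.737.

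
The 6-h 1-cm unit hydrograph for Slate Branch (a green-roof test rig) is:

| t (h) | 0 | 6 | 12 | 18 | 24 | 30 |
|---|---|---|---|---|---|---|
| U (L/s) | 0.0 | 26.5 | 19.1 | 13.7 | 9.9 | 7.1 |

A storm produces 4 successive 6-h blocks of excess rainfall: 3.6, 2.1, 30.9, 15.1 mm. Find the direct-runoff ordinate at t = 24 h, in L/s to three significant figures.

By discrete convolution, Q_j = Σ (P_i / 10 mm) · U_{j−i}.
At t = 24 h (j=4): Q = (3.6/10)·9.9 + (2.1/10)·13.7 + (30.9/10)·19.1 + (15.1/10)·26.5 = 105 L/s.

Q ≈ 105 L/s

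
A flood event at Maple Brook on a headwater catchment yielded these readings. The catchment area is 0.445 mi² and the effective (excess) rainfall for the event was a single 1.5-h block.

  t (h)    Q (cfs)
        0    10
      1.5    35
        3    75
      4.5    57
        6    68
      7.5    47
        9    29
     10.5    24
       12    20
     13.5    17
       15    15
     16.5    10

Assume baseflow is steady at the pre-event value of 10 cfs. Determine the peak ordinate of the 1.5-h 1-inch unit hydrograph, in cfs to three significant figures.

U_p ≈ 43.4 cfs

Direct runoff: 0.0, 25.0, 65.0, 47.0, 58.0, 37.0, 19.0, 14.0, 10.0, 7.0, 5.0, 0.0 cfs; ΣQ_DR = 287.0 cfs, peak = 65.0 cfs.
Runoff depth d = ΣQ_DR·Δt / A = 287.0 × 5400 / (0.445 mi²) = 1.499 in.
The 1-inch UH is the DRH scaled by (1 in)/d, so U_p = 65.0 × 1/1.499 = 43.4 cfs.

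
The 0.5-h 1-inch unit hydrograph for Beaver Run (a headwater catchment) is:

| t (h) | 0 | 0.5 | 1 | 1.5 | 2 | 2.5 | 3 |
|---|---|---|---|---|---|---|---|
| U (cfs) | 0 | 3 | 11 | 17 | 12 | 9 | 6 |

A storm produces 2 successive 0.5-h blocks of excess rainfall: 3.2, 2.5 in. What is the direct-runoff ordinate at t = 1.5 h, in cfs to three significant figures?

Q ≈ 81.9 cfs

By discrete convolution, Q_j = Σ (P_i / 1 in) · U_{j−i}.
At t = 1.5 h (j=3): Q = (3.2/1)·17 + (2.5/1)·11 = 81.9 cfs.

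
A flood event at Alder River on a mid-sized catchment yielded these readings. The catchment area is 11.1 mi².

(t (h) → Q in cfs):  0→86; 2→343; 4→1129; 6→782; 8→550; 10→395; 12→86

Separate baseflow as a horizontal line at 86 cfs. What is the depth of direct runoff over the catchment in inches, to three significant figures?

Direct runoff: 0.0, 257.0, 1043.0, 696.0, 464.0, 309.0, 0.0 cfs; ΣQ_DR = 2769 cfs.
V = ΣQ_DR · Δt = 2769 × 7200 s = 1.994 × 10^7 ft³.
Over A = 11.1 mi², depth = V / A = 0.773 in.

d ≈ 0.773 in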